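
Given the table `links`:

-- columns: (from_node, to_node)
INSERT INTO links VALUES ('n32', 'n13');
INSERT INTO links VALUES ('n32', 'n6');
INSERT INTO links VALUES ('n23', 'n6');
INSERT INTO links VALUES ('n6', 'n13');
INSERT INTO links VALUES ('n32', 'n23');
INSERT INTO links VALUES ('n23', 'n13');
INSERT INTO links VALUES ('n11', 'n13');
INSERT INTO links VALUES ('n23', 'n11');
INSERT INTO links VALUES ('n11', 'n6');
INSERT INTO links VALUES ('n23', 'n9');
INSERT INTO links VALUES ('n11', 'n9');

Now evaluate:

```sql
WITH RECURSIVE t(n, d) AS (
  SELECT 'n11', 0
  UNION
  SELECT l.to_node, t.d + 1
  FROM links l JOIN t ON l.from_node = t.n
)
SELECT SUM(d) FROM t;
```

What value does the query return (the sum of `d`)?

Base: (n11, d=0).
Iteration 1: edges from {n11} -> (n13, d=1), (n6, d=1), (n9, d=1).
Iteration 2: edges from {n13,n6,n9} -> (n13, d=2).
Iteration 3: no outgoing edges from {n13}; recursion stops.
SUM(d) = 0 + 1 + 1 + 1 + 2 = 5.

5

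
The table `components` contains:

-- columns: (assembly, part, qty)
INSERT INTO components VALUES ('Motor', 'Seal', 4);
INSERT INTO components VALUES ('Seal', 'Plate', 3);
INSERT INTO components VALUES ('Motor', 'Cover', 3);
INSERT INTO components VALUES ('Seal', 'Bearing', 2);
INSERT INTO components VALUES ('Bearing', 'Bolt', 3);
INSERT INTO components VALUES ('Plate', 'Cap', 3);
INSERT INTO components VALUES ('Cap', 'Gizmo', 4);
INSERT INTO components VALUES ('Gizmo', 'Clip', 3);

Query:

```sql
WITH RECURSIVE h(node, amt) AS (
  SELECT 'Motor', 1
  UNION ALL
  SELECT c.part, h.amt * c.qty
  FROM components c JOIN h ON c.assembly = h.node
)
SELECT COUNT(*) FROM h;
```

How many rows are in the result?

Base: (Motor, amt=1).
Iteration 1: components of {Motor} -> Cover = 1*3 = 3, Seal = 1*4 = 4.
Iteration 2: components of {Cover,Seal} -> Bearing = 4*2 = 8, Plate = 4*3 = 12.
Iteration 3: components of {Bearing,Plate} -> Bolt = 8*3 = 24, Cap = 12*3 = 36.
Iteration 4: components of {Bolt,Cap} -> Gizmo = 36*4 = 144.
Iteration 5: components of {Gizmo} -> Clip = 144*3 = 432.
Iteration 6: no further components; recursion stops.
Total rows emitted: 9.

9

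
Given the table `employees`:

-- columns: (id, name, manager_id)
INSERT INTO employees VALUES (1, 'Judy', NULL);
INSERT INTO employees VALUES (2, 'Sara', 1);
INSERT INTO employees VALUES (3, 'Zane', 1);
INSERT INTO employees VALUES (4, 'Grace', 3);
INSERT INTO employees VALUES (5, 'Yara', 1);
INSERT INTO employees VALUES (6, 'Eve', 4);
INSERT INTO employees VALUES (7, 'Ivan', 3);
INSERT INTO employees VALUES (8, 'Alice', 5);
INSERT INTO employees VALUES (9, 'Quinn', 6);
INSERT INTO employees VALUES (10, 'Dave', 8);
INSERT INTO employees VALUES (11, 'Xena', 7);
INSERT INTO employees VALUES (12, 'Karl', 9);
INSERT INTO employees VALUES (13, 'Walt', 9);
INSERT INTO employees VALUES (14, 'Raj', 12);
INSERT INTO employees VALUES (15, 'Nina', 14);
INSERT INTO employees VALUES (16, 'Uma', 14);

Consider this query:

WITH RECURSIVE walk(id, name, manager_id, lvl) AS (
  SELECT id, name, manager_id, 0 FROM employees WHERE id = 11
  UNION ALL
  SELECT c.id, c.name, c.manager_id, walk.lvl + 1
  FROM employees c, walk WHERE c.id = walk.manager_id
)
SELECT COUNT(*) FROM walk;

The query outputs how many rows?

4

Base: id=11 (Xena), manager_id=7, lvl 0.
Iteration 1: join on id=7 -> Ivan (id 7, manager_id=3, lvl 1).
Iteration 2: join on id=3 -> Zane (id 3, manager_id=1, lvl 2).
Iteration 3: join on id=1 -> Judy (id 1, manager_id=NULL, lvl 3).
Iteration 4: manager_id is NULL; no match; recursion stops.
Total rows emitted: 4.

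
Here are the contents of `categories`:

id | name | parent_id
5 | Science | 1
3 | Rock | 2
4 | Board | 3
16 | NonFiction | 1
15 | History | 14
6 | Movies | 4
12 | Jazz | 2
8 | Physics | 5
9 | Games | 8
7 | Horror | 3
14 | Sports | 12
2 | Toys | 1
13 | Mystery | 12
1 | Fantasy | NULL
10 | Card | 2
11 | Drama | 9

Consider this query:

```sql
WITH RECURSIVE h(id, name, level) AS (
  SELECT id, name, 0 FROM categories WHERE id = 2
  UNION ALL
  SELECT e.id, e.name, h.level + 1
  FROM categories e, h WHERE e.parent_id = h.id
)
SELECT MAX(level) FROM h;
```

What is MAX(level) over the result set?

Base: id=2 (Toys) at level 0.
Iteration 1: rows with parent_id in {2} -> Rock (id 3, level 1), Card (id 10, level 1), Jazz (id 12, level 1).
Iteration 2: rows with parent_id in {3,10,12} -> Board (id 4, level 2), Horror (id 7, level 2), Mystery (id 13, level 2), Sports (id 14, level 2).
Iteration 3: rows with parent_id in {4,7,13,14} -> Movies (id 6, level 3), History (id 15, level 3).
Iteration 4: no rows with parent_id in {6,15}; recursion stops.
level values: 0, 1, 1, 1, 2, 2, 2, 2, 3, 3; the maximum is 3.

3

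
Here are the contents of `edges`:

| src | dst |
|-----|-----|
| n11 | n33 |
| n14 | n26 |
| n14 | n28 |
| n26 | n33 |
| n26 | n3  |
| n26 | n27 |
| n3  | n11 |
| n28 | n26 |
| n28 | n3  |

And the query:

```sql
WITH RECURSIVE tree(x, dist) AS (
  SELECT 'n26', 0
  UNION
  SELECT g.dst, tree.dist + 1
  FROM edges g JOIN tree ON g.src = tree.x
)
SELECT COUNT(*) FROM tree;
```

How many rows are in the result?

6

Base: (n26, dist=0).
Iteration 1: edges from {n26} -> (n27, dist=1), (n3, dist=1), (n33, dist=1).
Iteration 2: edges from {n27,n3,n33} -> (n11, dist=2).
Iteration 3: edges from {n11} -> (n33, dist=3).
Iteration 4: no outgoing edges from {n33}; recursion stops.
Total rows emitted: 6.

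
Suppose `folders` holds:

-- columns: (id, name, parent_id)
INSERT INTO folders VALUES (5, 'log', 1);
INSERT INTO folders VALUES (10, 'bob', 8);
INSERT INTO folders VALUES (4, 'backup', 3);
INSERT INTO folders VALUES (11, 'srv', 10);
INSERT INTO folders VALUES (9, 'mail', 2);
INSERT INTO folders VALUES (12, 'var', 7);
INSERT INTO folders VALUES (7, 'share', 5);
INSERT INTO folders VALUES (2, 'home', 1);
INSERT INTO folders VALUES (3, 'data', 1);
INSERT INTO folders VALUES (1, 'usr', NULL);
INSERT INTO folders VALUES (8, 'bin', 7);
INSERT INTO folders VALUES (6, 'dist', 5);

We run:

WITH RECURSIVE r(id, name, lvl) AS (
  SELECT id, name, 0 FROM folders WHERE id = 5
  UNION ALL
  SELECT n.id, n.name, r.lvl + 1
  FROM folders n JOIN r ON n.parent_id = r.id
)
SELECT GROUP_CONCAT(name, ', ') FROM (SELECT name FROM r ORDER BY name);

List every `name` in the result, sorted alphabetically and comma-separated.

Base: id=5 (log) at lvl 0.
Iteration 1: rows with parent_id in {5} -> dist (id 6, lvl 1), share (id 7, lvl 1).
Iteration 2: rows with parent_id in {6,7} -> bin (id 8, lvl 2), var (id 12, lvl 2).
Iteration 3: rows with parent_id in {8,12} -> bob (id 10, lvl 3).
Iteration 4: rows with parent_id in {10} -> srv (id 11, lvl 4).
Iteration 5: no rows with parent_id in {11}; recursion stops.

bin, bob, dist, log, share, srv, var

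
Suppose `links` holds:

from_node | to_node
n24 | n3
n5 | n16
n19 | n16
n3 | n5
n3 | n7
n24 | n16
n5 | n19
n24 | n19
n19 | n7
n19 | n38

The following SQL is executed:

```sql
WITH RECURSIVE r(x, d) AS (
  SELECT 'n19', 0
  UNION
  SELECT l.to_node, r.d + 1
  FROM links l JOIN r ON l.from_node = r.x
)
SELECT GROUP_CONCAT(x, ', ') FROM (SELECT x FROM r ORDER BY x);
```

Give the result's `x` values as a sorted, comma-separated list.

Base: (n19, d=0).
Iteration 1: edges from {n19} -> (n16, d=1), (n38, d=1), (n7, d=1).
Iteration 2: no outgoing edges from {n16,n38,n7}; recursion stops.

n16, n19, n38, n7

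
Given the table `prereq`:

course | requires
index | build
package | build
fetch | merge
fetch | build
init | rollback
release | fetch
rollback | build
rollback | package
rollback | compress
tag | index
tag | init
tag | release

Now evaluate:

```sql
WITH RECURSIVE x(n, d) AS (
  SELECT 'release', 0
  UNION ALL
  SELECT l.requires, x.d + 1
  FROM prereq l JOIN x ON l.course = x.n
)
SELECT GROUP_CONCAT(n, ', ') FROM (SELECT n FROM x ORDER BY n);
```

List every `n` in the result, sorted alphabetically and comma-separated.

build, fetch, merge, release

Base: (release, d=0).
Iteration 1: edges from {release} -> (fetch, d=1).
Iteration 2: edges from {fetch} -> (build, d=2), (merge, d=2).
Iteration 3: no outgoing edges from {build,merge}; recursion stops.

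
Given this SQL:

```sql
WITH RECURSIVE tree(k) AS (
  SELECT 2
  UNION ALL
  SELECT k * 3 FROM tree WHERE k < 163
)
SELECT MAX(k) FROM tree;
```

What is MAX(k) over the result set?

Base: k=2.
Iteration 1: 2 < 163 holds -> k = 2 * 3 = 6.
Iteration 2: 6 < 163 holds -> k = 6 * 3 = 18.
Iteration 3: 18 < 163 holds -> k = 18 * 3 = 54.
Iteration 4: 54 < 163 holds -> k = 54 * 3 = 162.
Iteration 5: 162 < 163 holds -> k = 162 * 3 = 486.
Iteration 6: 486 < 163 fails; recursion stops.
k values: 2, 6, 18, 54, 162, 486; the maximum is 486.

486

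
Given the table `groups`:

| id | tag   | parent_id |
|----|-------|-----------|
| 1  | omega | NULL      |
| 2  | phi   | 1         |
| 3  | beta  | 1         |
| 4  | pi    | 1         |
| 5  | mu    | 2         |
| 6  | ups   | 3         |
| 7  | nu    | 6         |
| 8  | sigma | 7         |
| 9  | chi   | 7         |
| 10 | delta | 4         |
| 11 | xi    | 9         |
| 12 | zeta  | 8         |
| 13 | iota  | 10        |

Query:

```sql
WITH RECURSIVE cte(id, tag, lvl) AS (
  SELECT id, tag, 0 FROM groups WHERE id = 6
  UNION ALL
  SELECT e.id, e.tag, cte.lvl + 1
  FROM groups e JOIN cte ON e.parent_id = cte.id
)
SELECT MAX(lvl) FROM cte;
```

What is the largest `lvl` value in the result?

Base: id=6 (ups) at lvl 0.
Iteration 1: rows with parent_id in {6} -> nu (id 7, lvl 1).
Iteration 2: rows with parent_id in {7} -> sigma (id 8, lvl 2), chi (id 9, lvl 2).
Iteration 3: rows with parent_id in {8,9} -> xi (id 11, lvl 3), zeta (id 12, lvl 3).
Iteration 4: no rows with parent_id in {11,12}; recursion stops.
lvl values: 0, 1, 2, 2, 3, 3; the maximum is 3.

3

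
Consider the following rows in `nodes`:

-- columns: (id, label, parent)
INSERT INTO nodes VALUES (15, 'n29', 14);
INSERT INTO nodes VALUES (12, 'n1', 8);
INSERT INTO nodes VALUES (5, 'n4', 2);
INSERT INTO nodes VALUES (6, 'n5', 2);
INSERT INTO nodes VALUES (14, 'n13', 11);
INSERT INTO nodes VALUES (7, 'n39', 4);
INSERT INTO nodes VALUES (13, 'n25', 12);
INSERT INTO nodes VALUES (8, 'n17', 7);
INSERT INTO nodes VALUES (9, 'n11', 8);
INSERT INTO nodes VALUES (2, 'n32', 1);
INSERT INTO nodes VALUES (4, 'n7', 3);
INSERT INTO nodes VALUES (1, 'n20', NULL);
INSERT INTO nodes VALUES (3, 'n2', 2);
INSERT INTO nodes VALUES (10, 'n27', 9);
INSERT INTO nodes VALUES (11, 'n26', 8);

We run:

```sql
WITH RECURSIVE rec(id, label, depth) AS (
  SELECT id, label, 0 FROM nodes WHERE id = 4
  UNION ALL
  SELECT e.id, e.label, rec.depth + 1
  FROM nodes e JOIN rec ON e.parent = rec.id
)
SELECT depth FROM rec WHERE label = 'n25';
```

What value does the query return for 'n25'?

Base: id=4 (n7) at depth 0.
Iteration 1: rows with parent in {4} -> n39 (id 7, depth 1).
Iteration 2: rows with parent in {7} -> n17 (id 8, depth 2).
Iteration 3: rows with parent in {8} -> n11 (id 9, depth 3), n26 (id 11, depth 3), n1 (id 12, depth 3).
Iteration 4: rows with parent in {9,11,12} -> n27 (id 10, depth 4), n25 (id 13, depth 4), n13 (id 14, depth 4).
Iteration 5: rows with parent in {10,13,14} -> n29 (id 15, depth 5).
Iteration 6: no rows with parent in {15}; recursion stops.

4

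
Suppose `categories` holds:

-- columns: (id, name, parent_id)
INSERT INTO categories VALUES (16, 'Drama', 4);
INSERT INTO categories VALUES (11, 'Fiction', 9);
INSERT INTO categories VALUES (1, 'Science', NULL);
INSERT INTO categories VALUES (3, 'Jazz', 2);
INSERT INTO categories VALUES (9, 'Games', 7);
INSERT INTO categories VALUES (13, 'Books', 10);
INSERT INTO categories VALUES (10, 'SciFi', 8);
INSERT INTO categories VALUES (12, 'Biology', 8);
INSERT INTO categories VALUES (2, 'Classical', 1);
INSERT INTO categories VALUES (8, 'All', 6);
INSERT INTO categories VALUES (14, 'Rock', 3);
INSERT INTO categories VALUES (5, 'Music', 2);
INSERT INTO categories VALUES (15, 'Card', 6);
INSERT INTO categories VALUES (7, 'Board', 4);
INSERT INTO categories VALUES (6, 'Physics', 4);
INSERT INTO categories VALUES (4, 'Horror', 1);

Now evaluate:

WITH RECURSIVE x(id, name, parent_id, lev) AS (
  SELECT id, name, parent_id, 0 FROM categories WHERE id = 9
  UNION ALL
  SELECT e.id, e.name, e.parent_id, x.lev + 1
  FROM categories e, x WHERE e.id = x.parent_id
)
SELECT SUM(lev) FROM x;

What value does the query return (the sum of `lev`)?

Base: id=9 (Games), parent_id=7, lev 0.
Iteration 1: join on id=7 -> Board (id 7, parent_id=4, lev 1).
Iteration 2: join on id=4 -> Horror (id 4, parent_id=1, lev 2).
Iteration 3: join on id=1 -> Science (id 1, parent_id=NULL, lev 3).
Iteration 4: parent_id is NULL; no match; recursion stops.
SUM(lev) = 0 + 1 + 2 + 3 = 6.

6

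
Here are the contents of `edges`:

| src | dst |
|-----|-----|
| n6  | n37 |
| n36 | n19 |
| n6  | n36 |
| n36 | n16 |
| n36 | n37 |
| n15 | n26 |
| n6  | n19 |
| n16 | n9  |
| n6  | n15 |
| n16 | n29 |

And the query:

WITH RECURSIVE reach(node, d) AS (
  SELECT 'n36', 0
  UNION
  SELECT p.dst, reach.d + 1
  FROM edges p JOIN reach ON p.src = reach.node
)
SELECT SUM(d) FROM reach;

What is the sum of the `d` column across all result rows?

Base: (n36, d=0).
Iteration 1: edges from {n36} -> (n16, d=1), (n19, d=1), (n37, d=1).
Iteration 2: edges from {n16,n19,n37} -> (n29, d=2), (n9, d=2).
Iteration 3: no outgoing edges from {n29,n9}; recursion stops.
SUM(d) = 0 + 1 + 1 + 1 + 2 + 2 = 7.

7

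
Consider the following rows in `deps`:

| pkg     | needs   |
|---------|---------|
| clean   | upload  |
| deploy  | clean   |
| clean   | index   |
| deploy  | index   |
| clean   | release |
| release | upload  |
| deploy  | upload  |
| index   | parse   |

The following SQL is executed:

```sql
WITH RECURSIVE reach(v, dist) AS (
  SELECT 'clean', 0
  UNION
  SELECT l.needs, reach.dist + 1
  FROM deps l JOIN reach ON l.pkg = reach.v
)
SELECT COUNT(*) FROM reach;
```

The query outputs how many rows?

Base: (clean, dist=0).
Iteration 1: edges from {clean} -> (index, dist=1), (release, dist=1), (upload, dist=1).
Iteration 2: edges from {index,release,upload} -> (parse, dist=2), (upload, dist=2).
Iteration 3: no outgoing edges from {parse,upload}; recursion stops.
Total rows emitted: 6.

6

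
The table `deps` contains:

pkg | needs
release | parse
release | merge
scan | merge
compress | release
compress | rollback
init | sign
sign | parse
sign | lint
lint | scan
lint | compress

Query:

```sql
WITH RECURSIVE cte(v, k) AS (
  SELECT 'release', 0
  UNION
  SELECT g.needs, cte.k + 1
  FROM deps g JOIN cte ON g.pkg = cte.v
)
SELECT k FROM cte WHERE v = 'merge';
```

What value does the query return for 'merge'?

1

Base: (release, k=0).
Iteration 1: edges from {release} -> (merge, k=1), (parse, k=1).
Iteration 2: no outgoing edges from {merge,parse}; recursion stops.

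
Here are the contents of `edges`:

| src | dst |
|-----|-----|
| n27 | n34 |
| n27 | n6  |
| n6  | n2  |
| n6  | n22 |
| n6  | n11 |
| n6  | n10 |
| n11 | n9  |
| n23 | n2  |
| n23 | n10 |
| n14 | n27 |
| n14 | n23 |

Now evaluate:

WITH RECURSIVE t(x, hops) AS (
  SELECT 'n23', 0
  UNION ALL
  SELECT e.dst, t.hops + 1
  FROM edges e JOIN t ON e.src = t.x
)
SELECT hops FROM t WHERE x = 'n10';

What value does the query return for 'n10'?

1

Base: (n23, hops=0).
Iteration 1: edges from {n23} -> (n10, hops=1), (n2, hops=1).
Iteration 2: no outgoing edges from {n10,n2}; recursion stops.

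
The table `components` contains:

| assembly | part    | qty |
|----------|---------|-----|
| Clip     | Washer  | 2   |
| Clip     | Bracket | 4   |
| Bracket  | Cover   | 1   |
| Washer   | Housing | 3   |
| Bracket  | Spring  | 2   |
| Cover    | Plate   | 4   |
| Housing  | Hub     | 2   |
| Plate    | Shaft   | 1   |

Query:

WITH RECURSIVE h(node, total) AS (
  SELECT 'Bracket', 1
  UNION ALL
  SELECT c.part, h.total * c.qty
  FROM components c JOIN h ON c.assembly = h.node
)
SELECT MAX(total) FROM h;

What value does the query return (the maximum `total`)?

4

Base: (Bracket, total=1).
Iteration 1: components of {Bracket} -> Cover = 1*1 = 1, Spring = 1*2 = 2.
Iteration 2: components of {Cover,Spring} -> Plate = 1*4 = 4.
Iteration 3: components of {Plate} -> Shaft = 4*1 = 4.
Iteration 4: no further components; recursion stops.
total values: 1, 1, 2, 4, 4; the maximum is 4.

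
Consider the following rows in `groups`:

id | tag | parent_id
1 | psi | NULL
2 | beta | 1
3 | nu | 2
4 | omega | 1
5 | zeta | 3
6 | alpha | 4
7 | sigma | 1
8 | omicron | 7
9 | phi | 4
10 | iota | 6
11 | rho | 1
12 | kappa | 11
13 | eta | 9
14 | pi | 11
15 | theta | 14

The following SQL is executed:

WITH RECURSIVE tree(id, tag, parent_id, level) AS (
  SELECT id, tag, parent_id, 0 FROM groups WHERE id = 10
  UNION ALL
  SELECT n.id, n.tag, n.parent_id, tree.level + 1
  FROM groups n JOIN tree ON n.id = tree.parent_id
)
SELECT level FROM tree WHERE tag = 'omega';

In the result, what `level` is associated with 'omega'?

Base: id=10 (iota), parent_id=6, level 0.
Iteration 1: join on id=6 -> alpha (id 6, parent_id=4, level 1).
Iteration 2: join on id=4 -> omega (id 4, parent_id=1, level 2).
Iteration 3: join on id=1 -> psi (id 1, parent_id=NULL, level 3).
Iteration 4: parent_id is NULL; no match; recursion stops.

2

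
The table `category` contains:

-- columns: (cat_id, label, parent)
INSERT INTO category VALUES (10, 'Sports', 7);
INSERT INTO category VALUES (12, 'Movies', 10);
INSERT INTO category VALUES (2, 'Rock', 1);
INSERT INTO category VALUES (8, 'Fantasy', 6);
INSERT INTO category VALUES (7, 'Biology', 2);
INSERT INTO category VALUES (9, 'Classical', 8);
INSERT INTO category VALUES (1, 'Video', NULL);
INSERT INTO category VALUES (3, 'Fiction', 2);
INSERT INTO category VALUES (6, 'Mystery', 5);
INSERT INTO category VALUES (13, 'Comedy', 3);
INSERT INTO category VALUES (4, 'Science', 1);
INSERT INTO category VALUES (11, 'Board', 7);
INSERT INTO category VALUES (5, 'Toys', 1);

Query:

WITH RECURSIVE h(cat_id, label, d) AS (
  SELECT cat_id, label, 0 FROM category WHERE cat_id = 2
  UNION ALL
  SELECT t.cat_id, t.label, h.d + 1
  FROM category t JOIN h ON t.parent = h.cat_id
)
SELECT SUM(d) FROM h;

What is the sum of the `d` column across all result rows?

Base: cat_id=2 (Rock) at d 0.
Iteration 1: rows with parent in {2} -> Fiction (id 3, d 1), Biology (id 7, d 1).
Iteration 2: rows with parent in {3,7} -> Sports (id 10, d 2), Board (id 11, d 2), Comedy (id 13, d 2).
Iteration 3: rows with parent in {10,11,13} -> Movies (id 12, d 3).
Iteration 4: no rows with parent in {12}; recursion stops.
SUM(d) = 0 + 1 + 1 + 2 + 2 + 2 + 3 = 11.

11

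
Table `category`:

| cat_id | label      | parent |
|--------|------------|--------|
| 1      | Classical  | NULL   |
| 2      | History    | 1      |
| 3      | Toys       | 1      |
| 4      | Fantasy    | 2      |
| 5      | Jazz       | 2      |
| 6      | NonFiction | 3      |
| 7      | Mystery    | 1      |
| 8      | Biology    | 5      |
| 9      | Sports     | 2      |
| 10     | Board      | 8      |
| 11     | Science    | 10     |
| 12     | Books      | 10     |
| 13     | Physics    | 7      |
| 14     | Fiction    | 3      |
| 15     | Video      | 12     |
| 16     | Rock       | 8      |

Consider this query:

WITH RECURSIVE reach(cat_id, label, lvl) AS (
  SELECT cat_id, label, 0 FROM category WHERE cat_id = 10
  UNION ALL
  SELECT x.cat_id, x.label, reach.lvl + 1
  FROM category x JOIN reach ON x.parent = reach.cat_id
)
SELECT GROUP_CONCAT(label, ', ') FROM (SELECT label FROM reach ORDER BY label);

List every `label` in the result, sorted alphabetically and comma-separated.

Board, Books, Science, Video

Base: cat_id=10 (Board) at lvl 0.
Iteration 1: rows with parent in {10} -> Science (id 11, lvl 1), Books (id 12, lvl 1).
Iteration 2: rows with parent in {11,12} -> Video (id 15, lvl 2).
Iteration 3: no rows with parent in {15}; recursion stops.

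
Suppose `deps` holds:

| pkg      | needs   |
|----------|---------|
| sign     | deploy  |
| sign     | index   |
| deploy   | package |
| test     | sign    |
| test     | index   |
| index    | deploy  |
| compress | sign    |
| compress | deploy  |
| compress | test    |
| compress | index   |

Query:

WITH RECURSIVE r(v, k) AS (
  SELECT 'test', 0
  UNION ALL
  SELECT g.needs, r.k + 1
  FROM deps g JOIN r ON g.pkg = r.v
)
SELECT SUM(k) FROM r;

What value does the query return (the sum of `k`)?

21

Base: (test, k=0).
Iteration 1: edges from {test} -> (index, k=1), (sign, k=1).
Iteration 2: edges from {index,sign} -> (deploy, k=2) x2, (index, k=2). [UNION ALL keeps all 3 new rows, including repeats]
Iteration 3: edges from {deploy,index} -> (deploy, k=3), (package, k=3) x2. [UNION ALL keeps all 3 new rows, including repeats]
Iteration 4: edges from {deploy,package} -> (package, k=4).
Iteration 5: no outgoing edges from {package}; recursion stops.
SUM(k) = 0 + 1 + 1 + 2 + 2 + 2 + 3 + 3 + 3 + 4 = 21.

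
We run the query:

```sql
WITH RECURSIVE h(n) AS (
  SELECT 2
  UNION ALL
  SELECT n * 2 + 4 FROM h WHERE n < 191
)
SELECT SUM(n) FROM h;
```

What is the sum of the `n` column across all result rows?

734

Base: n=2.
Iteration 1: 2 < 191 holds -> n = 2 * 2 + 4 = 8.
Iteration 2: 8 < 191 holds -> n = 8 * 2 + 4 = 20.
Iteration 3: 20 < 191 holds -> n = 20 * 2 + 4 = 44.
Iteration 4: 44 < 191 holds -> n = 44 * 2 + 4 = 92.
Iteration 5: 92 < 191 holds -> n = 92 * 2 + 4 = 188.
Iteration 6: 188 < 191 holds -> n = 188 * 2 + 4 = 380.
Iteration 7: 380 < 191 fails; recursion stops.
SUM(n) = 2 + 8 + 20 + 44 + 92 + 188 + 380 = 734.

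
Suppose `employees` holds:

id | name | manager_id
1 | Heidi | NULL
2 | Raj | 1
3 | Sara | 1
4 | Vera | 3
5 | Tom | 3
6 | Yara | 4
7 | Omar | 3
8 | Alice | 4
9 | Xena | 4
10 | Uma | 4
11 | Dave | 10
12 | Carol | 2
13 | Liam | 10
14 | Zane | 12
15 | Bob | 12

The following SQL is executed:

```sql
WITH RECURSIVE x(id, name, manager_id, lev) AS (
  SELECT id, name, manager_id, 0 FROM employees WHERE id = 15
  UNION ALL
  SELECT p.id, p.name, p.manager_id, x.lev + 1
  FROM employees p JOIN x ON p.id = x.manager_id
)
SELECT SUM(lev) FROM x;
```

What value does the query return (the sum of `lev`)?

6

Base: id=15 (Bob), manager_id=12, lev 0.
Iteration 1: join on id=12 -> Carol (id 12, manager_id=2, lev 1).
Iteration 2: join on id=2 -> Raj (id 2, manager_id=1, lev 2).
Iteration 3: join on id=1 -> Heidi (id 1, manager_id=NULL, lev 3).
Iteration 4: manager_id is NULL; no match; recursion stops.
SUM(lev) = 0 + 1 + 2 + 3 = 6.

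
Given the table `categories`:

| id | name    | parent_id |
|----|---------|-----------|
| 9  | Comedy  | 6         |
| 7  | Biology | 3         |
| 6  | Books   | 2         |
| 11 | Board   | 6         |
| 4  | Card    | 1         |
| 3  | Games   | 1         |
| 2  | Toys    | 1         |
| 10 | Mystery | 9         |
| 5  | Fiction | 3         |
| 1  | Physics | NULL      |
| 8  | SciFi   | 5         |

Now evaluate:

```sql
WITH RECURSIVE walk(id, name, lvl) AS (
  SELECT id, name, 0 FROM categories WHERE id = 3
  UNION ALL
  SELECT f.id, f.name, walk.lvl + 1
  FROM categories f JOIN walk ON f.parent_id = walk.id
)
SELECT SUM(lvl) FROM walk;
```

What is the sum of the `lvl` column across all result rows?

Base: id=3 (Games) at lvl 0.
Iteration 1: rows with parent_id in {3} -> Fiction (id 5, lvl 1), Biology (id 7, lvl 1).
Iteration 2: rows with parent_id in {5,7} -> SciFi (id 8, lvl 2).
Iteration 3: no rows with parent_id in {8}; recursion stops.
SUM(lvl) = 0 + 1 + 1 + 2 = 4.

4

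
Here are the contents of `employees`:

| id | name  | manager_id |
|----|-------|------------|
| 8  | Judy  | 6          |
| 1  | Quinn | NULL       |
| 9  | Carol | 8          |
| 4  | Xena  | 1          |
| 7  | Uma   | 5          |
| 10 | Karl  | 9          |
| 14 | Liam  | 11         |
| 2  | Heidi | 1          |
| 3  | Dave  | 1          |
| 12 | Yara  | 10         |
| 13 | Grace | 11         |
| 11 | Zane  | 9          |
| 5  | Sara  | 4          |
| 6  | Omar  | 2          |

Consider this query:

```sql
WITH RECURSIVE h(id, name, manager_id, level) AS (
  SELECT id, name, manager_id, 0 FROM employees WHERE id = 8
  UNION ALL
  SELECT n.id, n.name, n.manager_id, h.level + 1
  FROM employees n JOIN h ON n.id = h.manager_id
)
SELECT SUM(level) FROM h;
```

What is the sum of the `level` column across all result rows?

Base: id=8 (Judy), manager_id=6, level 0.
Iteration 1: join on id=6 -> Omar (id 6, manager_id=2, level 1).
Iteration 2: join on id=2 -> Heidi (id 2, manager_id=1, level 2).
Iteration 3: join on id=1 -> Quinn (id 1, manager_id=NULL, level 3).
Iteration 4: manager_id is NULL; no match; recursion stops.
SUM(level) = 0 + 1 + 2 + 3 = 6.

6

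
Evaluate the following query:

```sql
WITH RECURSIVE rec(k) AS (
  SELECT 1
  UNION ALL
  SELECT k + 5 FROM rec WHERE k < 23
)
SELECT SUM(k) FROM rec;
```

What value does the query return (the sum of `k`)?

Base: k=1.
Iteration 1: 1 < 23 holds -> k = 1 + 5 = 6.
Iteration 2: 6 < 23 holds -> k = 6 + 5 = 11.
Iteration 3: 11 < 23 holds -> k = 11 + 5 = 16.
Iteration 4: 16 < 23 holds -> k = 16 + 5 = 21.
Iteration 5: 21 < 23 holds -> k = 21 + 5 = 26.
Iteration 6: 26 < 23 fails; recursion stops.
SUM(k) = 1 + 6 + 11 + 16 + 21 + 26 = 81.

81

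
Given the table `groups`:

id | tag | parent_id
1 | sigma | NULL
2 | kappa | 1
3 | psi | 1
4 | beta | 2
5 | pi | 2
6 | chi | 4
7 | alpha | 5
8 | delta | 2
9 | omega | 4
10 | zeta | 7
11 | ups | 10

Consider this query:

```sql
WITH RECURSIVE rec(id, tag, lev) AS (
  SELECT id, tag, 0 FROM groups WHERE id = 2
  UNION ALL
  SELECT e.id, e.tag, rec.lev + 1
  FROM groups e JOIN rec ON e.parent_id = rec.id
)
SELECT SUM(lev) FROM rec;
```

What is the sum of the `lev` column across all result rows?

16

Base: id=2 (kappa) at lev 0.
Iteration 1: rows with parent_id in {2} -> beta (id 4, lev 1), pi (id 5, lev 1), delta (id 8, lev 1).
Iteration 2: rows with parent_id in {4,5,8} -> chi (id 6, lev 2), alpha (id 7, lev 2), omega (id 9, lev 2).
Iteration 3: rows with parent_id in {6,7,9} -> zeta (id 10, lev 3).
Iteration 4: rows with parent_id in {10} -> ups (id 11, lev 4).
Iteration 5: no rows with parent_id in {11}; recursion stops.
SUM(lev) = 0 + 1 + 1 + 1 + 2 + 2 + 2 + 3 + 4 = 16.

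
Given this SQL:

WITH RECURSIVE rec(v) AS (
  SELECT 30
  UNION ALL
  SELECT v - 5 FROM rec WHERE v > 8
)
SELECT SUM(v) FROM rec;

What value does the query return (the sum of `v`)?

Base: v=30.
Iteration 1: 30 > 8 holds -> v = 30 - 5 = 25.
Iteration 2: 25 > 8 holds -> v = 25 - 5 = 20.
Iteration 3: 20 > 8 holds -> v = 20 - 5 = 15.
Iteration 4: 15 > 8 holds -> v = 15 - 5 = 10.
Iteration 5: 10 > 8 holds -> v = 10 - 5 = 5.
Iteration 6: 5 > 8 fails; recursion stops.
SUM(v) = 30 + 25 + 20 + 15 + 10 + 5 = 105.

105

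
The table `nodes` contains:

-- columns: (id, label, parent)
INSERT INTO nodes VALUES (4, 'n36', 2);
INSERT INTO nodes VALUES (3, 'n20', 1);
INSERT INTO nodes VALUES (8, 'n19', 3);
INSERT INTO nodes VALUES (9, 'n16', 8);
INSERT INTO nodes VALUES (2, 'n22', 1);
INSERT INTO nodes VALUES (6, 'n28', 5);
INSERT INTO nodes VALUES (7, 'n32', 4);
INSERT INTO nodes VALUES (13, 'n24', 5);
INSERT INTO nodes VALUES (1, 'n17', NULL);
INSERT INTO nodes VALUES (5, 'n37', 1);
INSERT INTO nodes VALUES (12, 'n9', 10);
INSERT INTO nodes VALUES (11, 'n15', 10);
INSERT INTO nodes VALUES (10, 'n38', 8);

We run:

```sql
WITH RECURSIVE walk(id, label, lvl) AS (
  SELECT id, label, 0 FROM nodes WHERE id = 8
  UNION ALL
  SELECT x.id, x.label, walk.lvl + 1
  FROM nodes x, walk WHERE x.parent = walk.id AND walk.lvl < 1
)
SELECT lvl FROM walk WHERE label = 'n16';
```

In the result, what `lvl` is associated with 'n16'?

Base: id=8 (n19) at lvl 0.
Iteration 1: rows with parent in {8} -> n16 (id 9, lvl 1), n38 (id 10, lvl 1).
Iteration 2: lvl < 1 fails for all current rows; recursion stops.

1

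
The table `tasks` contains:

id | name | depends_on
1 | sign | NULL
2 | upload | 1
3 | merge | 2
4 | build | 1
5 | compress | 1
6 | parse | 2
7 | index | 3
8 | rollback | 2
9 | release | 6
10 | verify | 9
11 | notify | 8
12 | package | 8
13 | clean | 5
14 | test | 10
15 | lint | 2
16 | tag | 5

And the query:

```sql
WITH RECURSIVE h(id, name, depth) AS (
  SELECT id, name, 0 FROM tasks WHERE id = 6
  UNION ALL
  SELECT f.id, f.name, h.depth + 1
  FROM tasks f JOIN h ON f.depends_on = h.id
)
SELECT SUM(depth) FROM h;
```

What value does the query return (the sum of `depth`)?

Base: id=6 (parse) at depth 0.
Iteration 1: rows with depends_on in {6} -> release (id 9, depth 1).
Iteration 2: rows with depends_on in {9} -> verify (id 10, depth 2).
Iteration 3: rows with depends_on in {10} -> test (id 14, depth 3).
Iteration 4: no rows with depends_on in {14}; recursion stops.
SUM(depth) = 0 + 1 + 2 + 3 = 6.

6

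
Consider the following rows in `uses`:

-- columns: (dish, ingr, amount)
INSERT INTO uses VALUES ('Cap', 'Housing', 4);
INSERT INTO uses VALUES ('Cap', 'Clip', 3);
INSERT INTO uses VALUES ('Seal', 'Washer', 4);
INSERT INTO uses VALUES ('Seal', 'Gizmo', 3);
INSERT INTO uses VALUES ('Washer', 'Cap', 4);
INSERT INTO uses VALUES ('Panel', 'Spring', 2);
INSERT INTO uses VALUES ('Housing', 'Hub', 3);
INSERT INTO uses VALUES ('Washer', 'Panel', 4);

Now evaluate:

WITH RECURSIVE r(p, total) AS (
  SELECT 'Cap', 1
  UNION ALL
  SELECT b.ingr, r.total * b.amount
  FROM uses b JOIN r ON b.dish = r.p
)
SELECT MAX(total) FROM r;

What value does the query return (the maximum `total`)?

Base: (Cap, total=1).
Iteration 1: components of {Cap} -> Clip = 1*3 = 3, Housing = 1*4 = 4.
Iteration 2: components of {Clip,Housing} -> Hub = 4*3 = 12.
Iteration 3: no further components; recursion stops.
total values: 1, 3, 4, 12; the maximum is 12.

12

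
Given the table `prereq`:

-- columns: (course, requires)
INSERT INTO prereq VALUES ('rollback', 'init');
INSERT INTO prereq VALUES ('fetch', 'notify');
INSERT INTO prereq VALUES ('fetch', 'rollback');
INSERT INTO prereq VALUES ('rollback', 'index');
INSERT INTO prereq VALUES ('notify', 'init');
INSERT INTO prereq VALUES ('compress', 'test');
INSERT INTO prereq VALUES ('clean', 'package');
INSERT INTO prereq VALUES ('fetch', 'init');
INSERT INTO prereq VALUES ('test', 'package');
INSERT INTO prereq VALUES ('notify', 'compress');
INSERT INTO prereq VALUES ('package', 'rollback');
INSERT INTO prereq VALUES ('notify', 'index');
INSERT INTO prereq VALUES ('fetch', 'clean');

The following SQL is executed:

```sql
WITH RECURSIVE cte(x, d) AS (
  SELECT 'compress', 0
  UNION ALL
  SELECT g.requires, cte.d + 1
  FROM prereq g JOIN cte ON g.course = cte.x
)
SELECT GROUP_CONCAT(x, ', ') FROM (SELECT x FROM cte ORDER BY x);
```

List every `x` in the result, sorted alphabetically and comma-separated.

compress, index, init, package, rollback, test

Base: (compress, d=0).
Iteration 1: edges from {compress} -> (test, d=1).
Iteration 2: edges from {test} -> (package, d=2).
Iteration 3: edges from {package} -> (rollback, d=3).
Iteration 4: edges from {rollback} -> (index, d=4), (init, d=4).
Iteration 5: no outgoing edges from {index,init}; recursion stops.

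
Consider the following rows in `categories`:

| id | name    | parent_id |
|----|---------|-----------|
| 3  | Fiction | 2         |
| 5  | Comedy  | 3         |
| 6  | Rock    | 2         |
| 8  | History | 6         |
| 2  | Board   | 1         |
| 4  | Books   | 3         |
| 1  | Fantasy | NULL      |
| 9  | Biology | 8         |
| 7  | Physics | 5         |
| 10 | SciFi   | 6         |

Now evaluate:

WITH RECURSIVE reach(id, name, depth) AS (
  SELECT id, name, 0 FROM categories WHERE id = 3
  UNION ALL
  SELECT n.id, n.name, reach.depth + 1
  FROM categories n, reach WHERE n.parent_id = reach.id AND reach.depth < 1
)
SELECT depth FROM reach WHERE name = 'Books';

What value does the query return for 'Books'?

1

Base: id=3 (Fiction) at depth 0.
Iteration 1: rows with parent_id in {3} -> Books (id 4, depth 1), Comedy (id 5, depth 1).
Iteration 2: depth < 1 fails for all current rows; recursion stops.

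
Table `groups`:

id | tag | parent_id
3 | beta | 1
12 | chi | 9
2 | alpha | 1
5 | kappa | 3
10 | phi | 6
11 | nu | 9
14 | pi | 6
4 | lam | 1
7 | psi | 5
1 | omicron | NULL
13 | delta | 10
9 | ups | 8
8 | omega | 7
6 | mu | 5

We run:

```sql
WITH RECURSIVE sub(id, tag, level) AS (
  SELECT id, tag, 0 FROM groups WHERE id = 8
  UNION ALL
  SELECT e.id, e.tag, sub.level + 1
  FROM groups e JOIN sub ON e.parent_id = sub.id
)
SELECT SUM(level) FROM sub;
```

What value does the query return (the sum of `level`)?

5

Base: id=8 (omega) at level 0.
Iteration 1: rows with parent_id in {8} -> ups (id 9, level 1).
Iteration 2: rows with parent_id in {9} -> nu (id 11, level 2), chi (id 12, level 2).
Iteration 3: no rows with parent_id in {11,12}; recursion stops.
SUM(level) = 0 + 1 + 2 + 2 = 5.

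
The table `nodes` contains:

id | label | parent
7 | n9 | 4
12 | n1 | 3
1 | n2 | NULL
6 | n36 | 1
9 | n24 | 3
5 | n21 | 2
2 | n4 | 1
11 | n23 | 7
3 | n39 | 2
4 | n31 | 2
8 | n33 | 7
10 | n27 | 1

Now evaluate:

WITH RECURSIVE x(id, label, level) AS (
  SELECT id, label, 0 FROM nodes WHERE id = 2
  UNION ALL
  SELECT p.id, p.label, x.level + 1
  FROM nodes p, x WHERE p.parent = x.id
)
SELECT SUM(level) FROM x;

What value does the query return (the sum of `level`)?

Base: id=2 (n4) at level 0.
Iteration 1: rows with parent in {2} -> n39 (id 3, level 1), n31 (id 4, level 1), n21 (id 5, level 1).
Iteration 2: rows with parent in {3,4,5} -> n9 (id 7, level 2), n24 (id 9, level 2), n1 (id 12, level 2).
Iteration 3: rows with parent in {7,9,12} -> n33 (id 8, level 3), n23 (id 11, level 3).
Iteration 4: no rows with parent in {8,11}; recursion stops.
SUM(level) = 0 + 1 + 1 + 1 + 2 + 2 + 2 + 3 + 3 = 15.

15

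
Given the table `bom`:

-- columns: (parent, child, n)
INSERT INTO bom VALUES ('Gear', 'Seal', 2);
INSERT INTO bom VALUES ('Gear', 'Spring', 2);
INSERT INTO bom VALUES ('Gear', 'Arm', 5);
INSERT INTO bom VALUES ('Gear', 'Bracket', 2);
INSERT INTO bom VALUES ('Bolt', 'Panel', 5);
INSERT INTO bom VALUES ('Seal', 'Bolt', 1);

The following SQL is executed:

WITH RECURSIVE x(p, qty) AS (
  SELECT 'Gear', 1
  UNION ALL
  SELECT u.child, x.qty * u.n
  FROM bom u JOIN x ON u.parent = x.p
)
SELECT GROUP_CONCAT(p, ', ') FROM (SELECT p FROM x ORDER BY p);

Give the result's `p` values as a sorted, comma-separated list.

Arm, Bolt, Bracket, Gear, Panel, Seal, Spring

Base: (Gear, qty=1).
Iteration 1: components of {Gear} -> Arm = 1*5 = 5, Bracket = 1*2 = 2, Seal = 1*2 = 2, Spring = 1*2 = 2.
Iteration 2: components of {Arm,Bracket,Seal,Spring} -> Bolt = 2*1 = 2.
Iteration 3: components of {Bolt} -> Panel = 2*5 = 10.
Iteration 4: no further components; recursion stops.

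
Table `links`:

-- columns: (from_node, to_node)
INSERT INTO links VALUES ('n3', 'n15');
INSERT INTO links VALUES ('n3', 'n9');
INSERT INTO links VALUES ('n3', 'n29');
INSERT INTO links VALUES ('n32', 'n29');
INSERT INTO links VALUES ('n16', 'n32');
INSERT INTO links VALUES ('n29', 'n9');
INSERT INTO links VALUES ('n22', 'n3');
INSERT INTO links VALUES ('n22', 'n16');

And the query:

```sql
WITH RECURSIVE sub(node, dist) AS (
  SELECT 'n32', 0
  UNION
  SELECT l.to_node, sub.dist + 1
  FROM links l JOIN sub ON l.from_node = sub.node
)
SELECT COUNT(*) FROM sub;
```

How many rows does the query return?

3

Base: (n32, dist=0).
Iteration 1: edges from {n32} -> (n29, dist=1).
Iteration 2: edges from {n29} -> (n9, dist=2).
Iteration 3: no outgoing edges from {n9}; recursion stops.
Total rows emitted: 3.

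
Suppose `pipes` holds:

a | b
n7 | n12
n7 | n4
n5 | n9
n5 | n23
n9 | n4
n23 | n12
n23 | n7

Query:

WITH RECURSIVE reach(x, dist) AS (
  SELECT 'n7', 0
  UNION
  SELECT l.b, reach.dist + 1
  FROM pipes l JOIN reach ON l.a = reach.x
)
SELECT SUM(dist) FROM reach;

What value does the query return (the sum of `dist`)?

2

Base: (n7, dist=0).
Iteration 1: edges from {n7} -> (n12, dist=1), (n4, dist=1).
Iteration 2: no outgoing edges from {n12,n4}; recursion stops.
SUM(dist) = 0 + 1 + 1 = 2.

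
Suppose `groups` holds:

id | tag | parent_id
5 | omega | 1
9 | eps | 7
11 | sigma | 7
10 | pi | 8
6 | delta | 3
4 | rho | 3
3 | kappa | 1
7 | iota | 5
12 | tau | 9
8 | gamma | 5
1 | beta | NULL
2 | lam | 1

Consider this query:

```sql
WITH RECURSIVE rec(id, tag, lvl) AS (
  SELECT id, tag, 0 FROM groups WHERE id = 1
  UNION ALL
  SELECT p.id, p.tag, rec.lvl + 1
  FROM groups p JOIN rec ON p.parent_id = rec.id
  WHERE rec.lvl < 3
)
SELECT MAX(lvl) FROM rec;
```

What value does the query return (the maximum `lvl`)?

Base: id=1 (beta) at lvl 0.
Iteration 1: rows with parent_id in {1} -> lam (id 2, lvl 1), kappa (id 3, lvl 1), omega (id 5, lvl 1).
Iteration 2: rows with parent_id in {2,3,5} -> rho (id 4, lvl 2), delta (id 6, lvl 2), iota (id 7, lvl 2), gamma (id 8, lvl 2).
Iteration 3: rows with parent_id in {4,6,7,8} -> eps (id 9, lvl 3), pi (id 10, lvl 3), sigma (id 11, lvl 3).
Iteration 4: lvl < 3 fails for all current rows; recursion stops.
lvl values: 0, 1, 1, 1, 2, 2, 2, 2, 3, 3, 3; the maximum is 3.

3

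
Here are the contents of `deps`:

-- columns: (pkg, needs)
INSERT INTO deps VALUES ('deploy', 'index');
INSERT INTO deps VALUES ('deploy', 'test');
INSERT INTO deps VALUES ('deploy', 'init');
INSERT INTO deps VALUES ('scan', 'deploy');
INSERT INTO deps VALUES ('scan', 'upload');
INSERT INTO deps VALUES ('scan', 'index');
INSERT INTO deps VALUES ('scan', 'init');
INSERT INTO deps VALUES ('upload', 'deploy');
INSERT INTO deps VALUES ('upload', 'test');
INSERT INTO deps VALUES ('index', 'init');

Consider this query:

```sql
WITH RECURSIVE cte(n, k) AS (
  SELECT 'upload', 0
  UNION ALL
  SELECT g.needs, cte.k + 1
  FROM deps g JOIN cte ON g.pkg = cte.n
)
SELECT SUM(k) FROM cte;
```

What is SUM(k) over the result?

11

Base: (upload, k=0).
Iteration 1: edges from {upload} -> (deploy, k=1), (test, k=1).
Iteration 2: edges from {deploy,test} -> (index, k=2), (init, k=2), (test, k=2).
Iteration 3: edges from {index,init,test} -> (init, k=3).
Iteration 4: no outgoing edges from {init}; recursion stops.
SUM(k) = 0 + 1 + 1 + 2 + 2 + 2 + 3 = 11.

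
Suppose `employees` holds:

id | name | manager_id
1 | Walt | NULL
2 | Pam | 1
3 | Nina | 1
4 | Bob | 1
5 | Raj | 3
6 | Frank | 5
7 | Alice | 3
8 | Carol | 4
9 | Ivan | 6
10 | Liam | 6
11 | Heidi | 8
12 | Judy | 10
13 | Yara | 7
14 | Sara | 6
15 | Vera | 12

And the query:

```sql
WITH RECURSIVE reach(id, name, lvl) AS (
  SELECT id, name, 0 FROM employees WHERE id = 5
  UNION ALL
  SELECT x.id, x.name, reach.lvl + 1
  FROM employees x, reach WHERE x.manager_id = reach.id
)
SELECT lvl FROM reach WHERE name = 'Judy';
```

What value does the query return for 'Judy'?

3

Base: id=5 (Raj) at lvl 0.
Iteration 1: rows with manager_id in {5} -> Frank (id 6, lvl 1).
Iteration 2: rows with manager_id in {6} -> Ivan (id 9, lvl 2), Liam (id 10, lvl 2), Sara (id 14, lvl 2).
Iteration 3: rows with manager_id in {9,10,14} -> Judy (id 12, lvl 3).
Iteration 4: rows with manager_id in {12} -> Vera (id 15, lvl 4).
Iteration 5: no rows with manager_id in {15}; recursion stops.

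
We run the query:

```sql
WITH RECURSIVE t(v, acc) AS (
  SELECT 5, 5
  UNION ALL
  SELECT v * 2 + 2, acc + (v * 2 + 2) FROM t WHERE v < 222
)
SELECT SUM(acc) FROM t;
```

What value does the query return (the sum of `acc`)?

798

Base: v=5, acc=5.
Iteration 1: 5 < 222 holds -> v = 5 * 2 + 2 = 12, acc = 5 + 12 = 17.
Iteration 2: 12 < 222 holds -> v = 12 * 2 + 2 = 26, acc = 17 + 26 = 43.
Iteration 3: 26 < 222 holds -> v = 26 * 2 + 2 = 54, acc = 43 + 54 = 97.
Iteration 4: 54 < 222 holds -> v = 54 * 2 + 2 = 110, acc = 97 + 110 = 207.
Iteration 5: 110 < 222 holds -> v = 110 * 2 + 2 = 222, acc = 207 + 222 = 429.
Iteration 6: 222 < 222 fails; recursion stops.
SUM(acc) = 5 + 17 + 43 + 97 + 207 + 429 = 798.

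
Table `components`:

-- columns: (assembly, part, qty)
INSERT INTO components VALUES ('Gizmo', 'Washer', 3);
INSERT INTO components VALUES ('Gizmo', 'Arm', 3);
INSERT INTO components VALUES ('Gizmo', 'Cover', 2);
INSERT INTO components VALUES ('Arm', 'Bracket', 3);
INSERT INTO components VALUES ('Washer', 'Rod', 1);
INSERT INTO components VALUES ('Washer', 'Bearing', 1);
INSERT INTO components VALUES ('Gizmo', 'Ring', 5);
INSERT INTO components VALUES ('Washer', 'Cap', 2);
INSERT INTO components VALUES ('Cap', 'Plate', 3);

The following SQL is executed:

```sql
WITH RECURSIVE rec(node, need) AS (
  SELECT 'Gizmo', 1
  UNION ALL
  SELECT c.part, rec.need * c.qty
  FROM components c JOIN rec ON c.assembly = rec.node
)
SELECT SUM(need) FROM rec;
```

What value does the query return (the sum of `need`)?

Base: (Gizmo, need=1).
Iteration 1: components of {Gizmo} -> Arm = 1*3 = 3, Cover = 1*2 = 2, Ring = 1*5 = 5, Washer = 1*3 = 3.
Iteration 2: components of {Arm,Cover,Ring,Washer} -> Bearing = 3*1 = 3, Bracket = 3*3 = 9, Cap = 3*2 = 6, Rod = 3*1 = 3.
Iteration 3: components of {Bearing,Bracket,Cap,Rod} -> Plate = 6*3 = 18.
Iteration 4: no further components; recursion stops.
SUM(need) = 1 + 3 + 3 + 2 + 5 + 3 + 3 + 6 + 9 + 18 = 53.

53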